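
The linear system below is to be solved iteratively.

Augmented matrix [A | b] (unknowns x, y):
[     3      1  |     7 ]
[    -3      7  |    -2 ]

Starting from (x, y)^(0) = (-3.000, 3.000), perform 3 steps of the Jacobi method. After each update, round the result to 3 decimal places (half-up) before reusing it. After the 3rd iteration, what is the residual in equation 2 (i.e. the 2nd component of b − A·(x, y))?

-1.859

Iteration 1:
  x = (7 - (1)·3.000) / (3) = 1.333
  y = (-2 - (-3)·-3.000) / (7) = -1.571
Iteration 2:
  x = (7 - (1)·-1.571) / (3) = 2.857
  y = (-2 - (-3)·1.333) / (7) = 0.286
Iteration 3:
  x = (7 - (1)·0.286) / (3) = 2.238
  y = (-2 - (-3)·2.857) / (7) = 0.939
Residual b − A·x = (-0.653, -1.859)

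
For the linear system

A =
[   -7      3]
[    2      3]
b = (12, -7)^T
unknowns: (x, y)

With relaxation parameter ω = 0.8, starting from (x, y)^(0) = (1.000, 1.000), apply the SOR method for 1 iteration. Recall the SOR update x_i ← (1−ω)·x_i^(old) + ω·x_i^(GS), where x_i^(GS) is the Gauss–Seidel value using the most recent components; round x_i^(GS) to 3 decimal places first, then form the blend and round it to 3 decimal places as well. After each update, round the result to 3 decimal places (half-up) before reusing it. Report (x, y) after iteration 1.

(-0.829, -1.225)

Iteration 1:
  x: GS value = (12 - (3)·1.000) / (-7) = -1.286;  x ← (1−ω)·1.000 + ω·-1.286 = -0.829
  y: GS value = (-7 - (2)·-0.829) / (3) = -1.781;  y ← (1−ω)·1.000 + ω·-1.781 = -1.225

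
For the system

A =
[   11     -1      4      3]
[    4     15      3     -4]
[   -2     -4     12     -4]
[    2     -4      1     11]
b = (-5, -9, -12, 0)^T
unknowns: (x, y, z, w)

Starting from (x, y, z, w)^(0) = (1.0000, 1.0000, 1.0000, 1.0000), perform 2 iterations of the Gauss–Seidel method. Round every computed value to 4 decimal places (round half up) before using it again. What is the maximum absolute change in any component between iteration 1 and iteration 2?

Iteration 1:
  x = (-5 - (-1)·1.0000 - (4)·1.0000 - (3)·1.0000) / (11) = -1.0000
  y = (-9 - (4)·-1.0000 - (3)·1.0000 - (-4)·1.0000) / (15) = -0.2667
  z = (-12 - (-2)·-1.0000 - (-4)·-0.2667 - (-4)·1.0000) / (12) = -0.9222
  w = (0 - (2)·-1.0000 - (-4)·-0.2667 - (1)·-0.9222) / (11) = 0.1687
Iteration 2:
  x = (-5 - (-1)·-0.2667 - (4)·-0.9222 - (3)·0.1687) / (11) = -0.1895
  y = (-9 - (4)·-0.1895 - (3)·-0.9222 - (-4)·0.1687) / (15) = -0.3200
  z = (-12 - (-2)·-0.1895 - (-4)·-0.3200 - (-4)·0.1687) / (12) = -1.0820
  w = (0 - (2)·-0.1895 - (-4)·-0.3200 - (1)·-1.0820) / (11) = 0.0165
Change: (0.8105, -0.0533, -0.1598, -0.1522) → max |·| = 0.8105

0.8105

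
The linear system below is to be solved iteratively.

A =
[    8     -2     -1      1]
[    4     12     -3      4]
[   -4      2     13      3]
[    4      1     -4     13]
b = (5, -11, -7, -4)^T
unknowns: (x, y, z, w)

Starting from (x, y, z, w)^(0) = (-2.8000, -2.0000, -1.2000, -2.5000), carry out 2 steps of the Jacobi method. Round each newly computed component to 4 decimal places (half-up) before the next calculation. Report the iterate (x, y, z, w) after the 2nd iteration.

(0.6558, -1.2542, -0.6127, -0.5970)

Iteration 1:
  x = (5 - (-2)·-2.0000 - (-1)·-1.2000 - (1)·-2.5000) / (8) = 0.2875
  y = (-11 - (4)·-2.8000 - (-3)·-1.2000 - (4)·-2.5000) / (12) = 0.5500
  z = (-7 - (-4)·-2.8000 - (2)·-2.0000 - (3)·-2.5000) / (13) = -0.5154
  w = (-4 - (4)·-2.8000 - (1)·-2.0000 - (-4)·-1.2000) / (13) = 0.3385
Iteration 2:
  x = (5 - (-2)·0.5500 - (-1)·-0.5154 - (1)·0.3385) / (8) = 0.6558
  y = (-11 - (4)·0.2875 - (-3)·-0.5154 - (4)·0.3385) / (12) = -1.2542
  z = (-7 - (-4)·0.2875 - (2)·0.5500 - (3)·0.3385) / (13) = -0.6127
  w = (-4 - (4)·0.2875 - (1)·0.5500 - (-4)·-0.5154) / (13) = -0.5970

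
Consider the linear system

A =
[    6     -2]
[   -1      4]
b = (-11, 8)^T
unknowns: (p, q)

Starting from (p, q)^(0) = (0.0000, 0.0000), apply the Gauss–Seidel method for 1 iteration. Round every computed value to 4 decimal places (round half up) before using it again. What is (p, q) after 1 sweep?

Iteration 1:
  p = (-11 - (-2)·0.0000) / (6) = -1.8333
  q = (8 - (-1)·-1.8333) / (4) = 1.5417

(-1.8333, 1.5417)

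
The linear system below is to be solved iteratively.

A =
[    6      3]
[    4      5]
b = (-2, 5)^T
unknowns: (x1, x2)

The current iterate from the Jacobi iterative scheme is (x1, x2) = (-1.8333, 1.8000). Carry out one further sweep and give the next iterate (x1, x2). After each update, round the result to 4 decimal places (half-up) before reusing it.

(-1.2333, 2.4666)

One sweep:
  x1 = (-2 - (3)·1.8000) / (6) = -1.2333
  x2 = (5 - (4)·-1.8333) / (5) = 2.4666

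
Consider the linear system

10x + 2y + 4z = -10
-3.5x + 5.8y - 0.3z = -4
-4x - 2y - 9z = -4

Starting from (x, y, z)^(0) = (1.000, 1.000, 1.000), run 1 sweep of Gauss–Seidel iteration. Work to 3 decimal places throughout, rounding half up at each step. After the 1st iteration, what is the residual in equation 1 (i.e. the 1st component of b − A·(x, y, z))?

Iteration 1:
  x = (-10 - (2)·1.000 - (4)·1.000) / (10) = -1.600
  y = (-4 - (-3.5)·-1.600 - (-0.3)·1.000) / (5.8) = -1.603
  z = (-4 - (-4)·-1.600 - (-2)·-1.603) / (-9) = 1.512
Residual b − A·x = (3.158, 0.151, 0.002)

3.158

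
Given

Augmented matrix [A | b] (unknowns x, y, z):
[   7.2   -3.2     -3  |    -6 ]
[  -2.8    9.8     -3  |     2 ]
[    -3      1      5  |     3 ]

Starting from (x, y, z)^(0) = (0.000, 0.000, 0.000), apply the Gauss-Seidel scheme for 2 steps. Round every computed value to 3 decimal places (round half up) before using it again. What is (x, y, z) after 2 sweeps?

Iteration 1:
  x = (-6 - (-3.2)·0.000 - (-3)·0.000) / (7.2) = -0.833
  y = (2 - (-2.8)·-0.833 - (-3)·0.000) / (9.8) = -0.034
  z = (3 - (-3)·-0.833 - (1)·-0.034) / (5) = 0.107
Iteration 2:
  x = (-6 - (-3.2)·-0.034 - (-3)·0.107) / (7.2) = -0.804
  y = (2 - (-2.8)·-0.804 - (-3)·0.107) / (9.8) = 0.007
  z = (3 - (-3)·-0.804 - (1)·0.007) / (5) = 0.116

(-0.804, 0.007, 0.116)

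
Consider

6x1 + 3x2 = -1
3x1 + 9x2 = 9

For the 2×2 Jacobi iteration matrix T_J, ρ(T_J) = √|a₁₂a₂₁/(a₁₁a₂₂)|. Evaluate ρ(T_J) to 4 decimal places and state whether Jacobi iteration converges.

0.4082

a₁₂a₂₁/(a₁₁a₂₂) = (3)·(3) / ((6)·(9)) = 0.166667
ρ = √|0.166667| = √0.166667 = 0.4082
ρ < 1, so Jacobi converges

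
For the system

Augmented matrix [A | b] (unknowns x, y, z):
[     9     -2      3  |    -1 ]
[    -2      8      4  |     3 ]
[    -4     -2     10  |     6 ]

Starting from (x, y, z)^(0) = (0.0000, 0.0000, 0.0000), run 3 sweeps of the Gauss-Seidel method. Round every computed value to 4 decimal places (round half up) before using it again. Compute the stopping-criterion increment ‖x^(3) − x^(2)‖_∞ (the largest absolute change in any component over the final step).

Iteration 1:
  x = (-1 - (-2)·0.0000 - (3)·0.0000) / (9) = -0.1111
  y = (3 - (-2)·-0.1111 - (4)·0.0000) / (8) = 0.3472
  z = (6 - (-4)·-0.1111 - (-2)·0.3472) / (10) = 0.6250
Iteration 2:
  x = (-1 - (-2)·0.3472 - (3)·0.6250) / (9) = -0.2423
  y = (3 - (-2)·-0.2423 - (4)·0.6250) / (8) = 0.0019
  z = (6 - (-4)·-0.2423 - (-2)·0.0019) / (10) = 0.5035
Iteration 3:
  x = (-1 - (-2)·0.0019 - (3)·0.5035) / (9) = -0.2785
  y = (3 - (-2)·-0.2785 - (4)·0.5035) / (8) = 0.0536
  z = (6 - (-4)·-0.2785 - (-2)·0.0536) / (10) = 0.4993
Change: (-0.0362, 0.0517, -0.0042) → max |·| = 0.0517

0.0517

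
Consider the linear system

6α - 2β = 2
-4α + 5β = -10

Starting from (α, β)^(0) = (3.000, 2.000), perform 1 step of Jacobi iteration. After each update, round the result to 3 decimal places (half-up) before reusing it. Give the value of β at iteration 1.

Iteration 1:
  α = (2 - (-2)·2.000) / (6) = 1.000
  β = (-10 - (-4)·3.000) / (5) = 0.400

0.400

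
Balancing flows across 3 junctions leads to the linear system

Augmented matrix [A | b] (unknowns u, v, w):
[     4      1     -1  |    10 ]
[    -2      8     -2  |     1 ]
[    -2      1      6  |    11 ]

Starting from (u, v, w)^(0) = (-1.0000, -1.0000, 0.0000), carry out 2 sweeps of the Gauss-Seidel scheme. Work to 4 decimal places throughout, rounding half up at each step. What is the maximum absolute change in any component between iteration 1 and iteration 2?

Iteration 1:
  u = (10 - (1)·-1.0000 - (-1)·0.0000) / (4) = 2.7500
  v = (1 - (-2)·2.7500 - (-2)·0.0000) / (8) = 0.8125
  w = (11 - (-2)·2.7500 - (1)·0.8125) / (6) = 2.6146
Iteration 2:
  u = (10 - (1)·0.8125 - (-1)·2.6146) / (4) = 2.9505
  v = (1 - (-2)·2.9505 - (-2)·2.6146) / (8) = 1.5163
  w = (11 - (-2)·2.9505 - (1)·1.5163) / (6) = 2.5641
Change: (0.2005, 0.7038, -0.0505) → max |·| = 0.7038

0.7038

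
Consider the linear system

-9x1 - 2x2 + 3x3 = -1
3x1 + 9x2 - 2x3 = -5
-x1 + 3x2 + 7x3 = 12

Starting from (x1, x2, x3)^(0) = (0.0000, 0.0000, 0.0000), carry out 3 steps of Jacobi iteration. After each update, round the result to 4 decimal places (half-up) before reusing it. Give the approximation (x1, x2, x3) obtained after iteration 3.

(0.8142, -0.3868, 1.9201)

Iteration 1:
  x1 = (-1 - (-2)·0.0000 - (3)·0.0000) / (-9) = 0.1111
  x2 = (-5 - (3)·0.0000 - (-2)·0.0000) / (9) = -0.5556
  x3 = (12 - (-1)·0.0000 - (3)·0.0000) / (7) = 1.7143
Iteration 2:
  x1 = (-1 - (-2)·-0.5556 - (3)·1.7143) / (-9) = 0.8060
  x2 = (-5 - (3)·0.1111 - (-2)·1.7143) / (9) = -0.2116
  x3 = (12 - (-1)·0.1111 - (3)·-0.5556) / (7) = 1.9683
Iteration 3:
  x1 = (-1 - (-2)·-0.2116 - (3)·1.9683) / (-9) = 0.8142
  x2 = (-5 - (3)·0.8060 - (-2)·1.9683) / (9) = -0.3868
  x3 = (12 - (-1)·0.8060 - (3)·-0.2116) / (7) = 1.9201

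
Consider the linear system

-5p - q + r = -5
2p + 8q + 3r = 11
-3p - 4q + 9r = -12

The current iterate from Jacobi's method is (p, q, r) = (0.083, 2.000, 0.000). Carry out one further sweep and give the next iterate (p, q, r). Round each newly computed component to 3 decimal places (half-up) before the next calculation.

(0.600, 1.354, -0.417)

One sweep:
  p = (-5 - (-1)·2.000 - (1)·0.000) / (-5) = 0.600
  q = (11 - (2)·0.083 - (3)·0.000) / (8) = 1.354
  r = (-12 - (-3)·0.083 - (-4)·2.000) / (9) = -0.417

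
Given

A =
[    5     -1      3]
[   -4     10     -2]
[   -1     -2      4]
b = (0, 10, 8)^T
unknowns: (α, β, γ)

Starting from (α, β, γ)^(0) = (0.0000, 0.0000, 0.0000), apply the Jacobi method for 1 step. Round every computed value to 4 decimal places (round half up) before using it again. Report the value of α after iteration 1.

0.0000

Iteration 1:
  α = (0 - (-1)·0.0000 - (3)·0.0000) / (5) = 0.0000
  β = (10 - (-4)·0.0000 - (-2)·0.0000) / (10) = 1.0000
  γ = (8 - (-1)·0.0000 - (-2)·0.0000) / (4) = 2.0000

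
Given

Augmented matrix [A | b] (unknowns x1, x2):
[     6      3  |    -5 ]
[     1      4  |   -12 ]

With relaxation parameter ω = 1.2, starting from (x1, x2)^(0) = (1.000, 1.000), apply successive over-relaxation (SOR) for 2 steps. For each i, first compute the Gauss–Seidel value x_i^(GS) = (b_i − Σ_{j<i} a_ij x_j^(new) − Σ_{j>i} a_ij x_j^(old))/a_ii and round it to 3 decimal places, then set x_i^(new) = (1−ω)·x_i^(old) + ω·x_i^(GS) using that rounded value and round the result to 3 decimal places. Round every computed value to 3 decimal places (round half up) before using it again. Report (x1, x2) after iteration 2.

(1.316, -3.343)

Iteration 1:
  x1: GS value = (-5 - (3)·1.000) / (6) = -1.333;  x1 ← (1−ω)·1.000 + ω·-1.333 = -1.800
  x2: GS value = (-12 - (1)·-1.800) / (4) = -2.550;  x2 ← (1−ω)·1.000 + ω·-2.550 = -3.260
Iteration 2:
  x1: GS value = (-5 - (3)·-3.260) / (6) = 0.797;  x1 ← (1−ω)·-1.800 + ω·0.797 = 1.316
  x2: GS value = (-12 - (1)·1.316) / (4) = -3.329;  x2 ← (1−ω)·-3.260 + ω·-3.329 = -3.343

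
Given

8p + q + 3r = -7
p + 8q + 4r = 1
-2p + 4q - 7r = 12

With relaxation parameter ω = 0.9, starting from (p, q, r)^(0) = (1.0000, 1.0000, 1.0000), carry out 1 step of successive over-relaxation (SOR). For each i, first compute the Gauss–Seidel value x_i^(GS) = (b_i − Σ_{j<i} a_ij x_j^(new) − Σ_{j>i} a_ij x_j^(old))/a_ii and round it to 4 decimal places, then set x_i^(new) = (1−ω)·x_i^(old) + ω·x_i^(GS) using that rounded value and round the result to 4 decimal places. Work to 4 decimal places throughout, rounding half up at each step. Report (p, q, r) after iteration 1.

(-1.1375, -0.1095, -1.2067)

Iteration 1:
  p: GS value = (-7 - (1)·1.0000 - (3)·1.0000) / (8) = -1.3750;  p ← (1−ω)·1.0000 + ω·-1.3750 = -1.1375
  q: GS value = (1 - (1)·-1.1375 - (4)·1.0000) / (8) = -0.2328;  q ← (1−ω)·1.0000 + ω·-0.2328 = -0.1095
  r: GS value = (12 - (-2)·-1.1375 - (4)·-0.1095) / (-7) = -1.4519;  r ← (1−ω)·1.0000 + ω·-1.4519 = -1.2067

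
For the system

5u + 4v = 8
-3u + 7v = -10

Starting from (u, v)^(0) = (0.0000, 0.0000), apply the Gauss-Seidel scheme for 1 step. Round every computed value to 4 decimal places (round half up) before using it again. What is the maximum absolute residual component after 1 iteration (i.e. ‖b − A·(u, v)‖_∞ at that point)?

2.9716

Iteration 1:
  u = (8 - (4)·0.0000) / (5) = 1.6000
  v = (-10 - (-3)·1.6000) / (7) = -0.7429
Residual b − A·x = (2.9716, 0.0003); ∞-norm = 2.9716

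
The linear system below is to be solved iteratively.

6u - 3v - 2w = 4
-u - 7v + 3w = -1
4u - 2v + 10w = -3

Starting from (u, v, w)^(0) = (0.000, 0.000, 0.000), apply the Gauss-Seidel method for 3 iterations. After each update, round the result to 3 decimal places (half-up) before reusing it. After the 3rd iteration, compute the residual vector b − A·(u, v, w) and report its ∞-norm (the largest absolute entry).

0.159

Iteration 1:
  u = (4 - (-3)·0.000 - (-2)·0.000) / (6) = 0.667
  v = (-1 - (-1)·0.667 - (3)·0.000) / (-7) = 0.048
  w = (-3 - (4)·0.667 - (-2)·0.048) / (10) = -0.557
Iteration 2:
  u = (4 - (-3)·0.048 - (-2)·-0.557) / (6) = 0.505
  v = (-1 - (-1)·0.505 - (3)·-0.557) / (-7) = -0.168
  w = (-3 - (4)·0.505 - (-2)·-0.168) / (10) = -0.536
Iteration 3:
  u = (4 - (-3)·-0.168 - (-2)·-0.536) / (6) = 0.404
  v = (-1 - (-1)·0.404 - (3)·-0.536) / (-7) = -0.145
  w = (-3 - (4)·0.404 - (-2)·-0.145) / (10) = -0.491
Residual b − A·x = (0.159, -0.138, 0.004); ∞-norm = 0.159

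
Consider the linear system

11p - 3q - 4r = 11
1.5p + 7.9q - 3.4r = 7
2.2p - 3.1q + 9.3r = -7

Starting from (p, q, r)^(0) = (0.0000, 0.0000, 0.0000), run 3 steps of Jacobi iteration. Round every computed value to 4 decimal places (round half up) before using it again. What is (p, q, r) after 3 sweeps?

(0.8492, 0.4036, -0.8576)

Iteration 1:
  p = (11 - (-3)·0.0000 - (-4)·0.0000) / (11) = 1.0000
  q = (7 - (1.5)·0.0000 - (-3.4)·0.0000) / (7.9) = 0.8861
  r = (-7 - (2.2)·0.0000 - (-3.1)·0.0000) / (9.3) = -0.7527
Iteration 2:
  p = (11 - (-3)·0.8861 - (-4)·-0.7527) / (11) = 0.9680
  q = (7 - (1.5)·1.0000 - (-3.4)·-0.7527) / (7.9) = 0.3723
  r = (-7 - (2.2)·1.0000 - (-3.1)·0.8861) / (9.3) = -0.6939
Iteration 3:
  p = (11 - (-3)·0.3723 - (-4)·-0.6939) / (11) = 0.8492
  q = (7 - (1.5)·0.9680 - (-3.4)·-0.6939) / (7.9) = 0.4036
  r = (-7 - (2.2)·0.9680 - (-3.1)·0.3723) / (9.3) = -0.8576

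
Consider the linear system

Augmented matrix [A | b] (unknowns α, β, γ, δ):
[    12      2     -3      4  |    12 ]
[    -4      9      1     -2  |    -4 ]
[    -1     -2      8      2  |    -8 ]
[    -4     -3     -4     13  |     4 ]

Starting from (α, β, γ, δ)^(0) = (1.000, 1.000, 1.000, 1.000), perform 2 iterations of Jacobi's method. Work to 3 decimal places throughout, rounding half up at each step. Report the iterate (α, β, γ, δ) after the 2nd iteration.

Iteration 1:
  α = (12 - (2)·1.000 - (-3)·1.000 - (4)·1.000) / (12) = 0.750
  β = (-4 - (-4)·1.000 - (1)·1.000 - (-2)·1.000) / (9) = 0.111
  γ = (-8 - (-1)·1.000 - (-2)·1.000 - (2)·1.000) / (8) = -0.875
  δ = (4 - (-4)·1.000 - (-3)·1.000 - (-4)·1.000) / (13) = 1.154
Iteration 2:
  α = (12 - (2)·0.111 - (-3)·-0.875 - (4)·1.154) / (12) = 0.378
  β = (-4 - (-4)·0.750 - (1)·-0.875 - (-2)·1.154) / (9) = 0.243
  γ = (-8 - (-1)·0.750 - (-2)·0.111 - (2)·1.154) / (8) = -1.167
  δ = (4 - (-4)·0.750 - (-3)·0.111 - (-4)·-0.875) / (13) = 0.295

(0.378, 0.243, -1.167, 0.295)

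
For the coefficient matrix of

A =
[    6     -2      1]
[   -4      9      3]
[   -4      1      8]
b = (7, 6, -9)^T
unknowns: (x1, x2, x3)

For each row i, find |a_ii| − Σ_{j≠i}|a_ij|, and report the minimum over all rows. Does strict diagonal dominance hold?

row 1: |6| − (2+1) = 3
row 2: |9| − (4+3) = 2
row 3: |8| − (4+1) = 3
minimum over rows = 2 → strictly diagonally dominant (convergence guaranteed)

2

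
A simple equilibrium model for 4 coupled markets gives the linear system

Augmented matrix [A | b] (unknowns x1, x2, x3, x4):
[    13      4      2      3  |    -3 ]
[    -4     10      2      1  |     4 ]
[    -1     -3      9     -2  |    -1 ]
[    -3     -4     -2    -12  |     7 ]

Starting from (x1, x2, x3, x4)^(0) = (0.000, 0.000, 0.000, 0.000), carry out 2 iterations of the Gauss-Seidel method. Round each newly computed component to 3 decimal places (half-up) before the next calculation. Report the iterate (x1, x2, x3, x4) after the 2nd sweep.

Iteration 1:
  x1 = (-3 - (4)·0.000 - (2)·0.000 - (3)·0.000) / (13) = -0.231
  x2 = (4 - (-4)·-0.231 - (2)·0.000 - (1)·0.000) / (10) = 0.308
  x3 = (-1 - (-1)·-0.231 - (-3)·0.308 - (-2)·0.000) / (9) = -0.034
  x4 = (7 - (-3)·-0.231 - (-4)·0.308 - (-2)·-0.034) / (-12) = -0.623
Iteration 2:
  x1 = (-3 - (4)·0.308 - (2)·-0.034 - (3)·-0.623) / (13) = -0.177
  x2 = (4 - (-4)·-0.177 - (2)·-0.034 - (1)·-0.623) / (10) = 0.398
  x3 = (-1 - (-1)·-0.177 - (-3)·0.398 - (-2)·-0.623) / (9) = -0.137
  x4 = (7 - (-3)·-0.177 - (-4)·0.398 - (-2)·-0.137) / (-12) = -0.649

(-0.177, 0.398, -0.137, -0.649)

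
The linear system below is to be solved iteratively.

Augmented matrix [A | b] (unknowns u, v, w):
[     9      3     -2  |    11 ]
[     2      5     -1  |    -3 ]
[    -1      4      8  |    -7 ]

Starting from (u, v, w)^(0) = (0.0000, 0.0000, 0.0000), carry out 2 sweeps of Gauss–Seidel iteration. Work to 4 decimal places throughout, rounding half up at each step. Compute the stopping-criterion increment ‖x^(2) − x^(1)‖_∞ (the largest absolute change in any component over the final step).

Iteration 1:
  u = (11 - (3)·0.0000 - (-2)·0.0000) / (9) = 1.2222
  v = (-3 - (2)·1.2222 - (-1)·0.0000) / (5) = -1.0889
  w = (-7 - (-1)·1.2222 - (4)·-1.0889) / (8) = -0.1778
Iteration 2:
  u = (11 - (3)·-1.0889 - (-2)·-0.1778) / (9) = 1.5457
  v = (-3 - (2)·1.5457 - (-1)·-0.1778) / (5) = -1.2538
  w = (-7 - (-1)·1.5457 - (4)·-1.2538) / (8) = -0.0549
Change: (0.3235, -0.1649, 0.1229) → max |·| = 0.3235

0.3235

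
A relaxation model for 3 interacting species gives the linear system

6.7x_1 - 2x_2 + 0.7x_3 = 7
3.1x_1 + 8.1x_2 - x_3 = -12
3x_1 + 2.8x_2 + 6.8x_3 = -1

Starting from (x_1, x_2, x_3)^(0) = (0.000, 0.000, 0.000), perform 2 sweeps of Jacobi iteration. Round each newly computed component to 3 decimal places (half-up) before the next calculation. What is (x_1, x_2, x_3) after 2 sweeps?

Iteration 1:
  x_1 = (7 - (-2)·0.000 - (0.7)·0.000) / (6.7) = 1.045
  x_2 = (-12 - (3.1)·0.000 - (-1)·0.000) / (8.1) = -1.481
  x_3 = (-1 - (3)·0.000 - (2.8)·0.000) / (6.8) = -0.147
Iteration 2:
  x_1 = (7 - (-2)·-1.481 - (0.7)·-0.147) / (6.7) = 0.618
  x_2 = (-12 - (3.1)·1.045 - (-1)·-0.147) / (8.1) = -1.900
  x_3 = (-1 - (3)·1.045 - (2.8)·-1.481) / (6.8) = 0.002

(0.618, -1.900, 0.002)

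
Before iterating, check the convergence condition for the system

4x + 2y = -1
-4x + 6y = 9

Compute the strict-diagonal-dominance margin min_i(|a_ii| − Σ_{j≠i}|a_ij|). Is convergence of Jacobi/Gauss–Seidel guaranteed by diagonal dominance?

2

row 1: |4| − (2) = 2
row 2: |6| − (4) = 2
minimum over rows = 2 → strictly diagonally dominant (convergence guaranteed)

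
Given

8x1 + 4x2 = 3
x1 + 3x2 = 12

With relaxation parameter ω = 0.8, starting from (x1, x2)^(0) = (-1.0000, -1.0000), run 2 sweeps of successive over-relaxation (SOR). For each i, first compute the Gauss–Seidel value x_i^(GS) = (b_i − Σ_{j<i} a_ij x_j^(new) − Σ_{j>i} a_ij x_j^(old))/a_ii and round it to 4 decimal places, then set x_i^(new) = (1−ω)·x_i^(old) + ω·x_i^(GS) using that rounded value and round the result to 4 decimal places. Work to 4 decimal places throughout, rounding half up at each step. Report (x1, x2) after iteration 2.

(-0.7466, 3.9724)

Iteration 1:
  x1: GS value = (3 - (4)·-1.0000) / (8) = 0.8750;  x1 ← (1−ω)·-1.0000 + ω·0.8750 = 0.5000
  x2: GS value = (12 - (1)·0.5000) / (3) = 3.8333;  x2 ← (1−ω)·-1.0000 + ω·3.8333 = 2.8666
Iteration 2:
  x1: GS value = (3 - (4)·2.8666) / (8) = -1.0583;  x1 ← (1−ω)·0.5000 + ω·-1.0583 = -0.7466
  x2: GS value = (12 - (1)·-0.7466) / (3) = 4.2489;  x2 ← (1−ω)·2.8666 + ω·4.2489 = 3.9724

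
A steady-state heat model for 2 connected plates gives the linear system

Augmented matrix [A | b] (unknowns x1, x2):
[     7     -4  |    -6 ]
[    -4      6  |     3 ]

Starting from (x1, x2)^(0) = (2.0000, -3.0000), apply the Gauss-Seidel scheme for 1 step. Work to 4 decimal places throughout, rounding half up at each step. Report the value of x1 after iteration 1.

-2.5714

Iteration 1:
  x1 = (-6 - (-4)·-3.0000) / (7) = -2.5714
  x2 = (3 - (-4)·-2.5714) / (6) = -1.2143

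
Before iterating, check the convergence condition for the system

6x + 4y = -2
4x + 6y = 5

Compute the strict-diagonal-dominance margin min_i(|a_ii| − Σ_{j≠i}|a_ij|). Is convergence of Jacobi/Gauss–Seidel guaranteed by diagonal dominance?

2

row 1: |6| − (4) = 2
row 2: |6| − (4) = 2
minimum over rows = 2 → strictly diagonally dominant (convergence guaranteed)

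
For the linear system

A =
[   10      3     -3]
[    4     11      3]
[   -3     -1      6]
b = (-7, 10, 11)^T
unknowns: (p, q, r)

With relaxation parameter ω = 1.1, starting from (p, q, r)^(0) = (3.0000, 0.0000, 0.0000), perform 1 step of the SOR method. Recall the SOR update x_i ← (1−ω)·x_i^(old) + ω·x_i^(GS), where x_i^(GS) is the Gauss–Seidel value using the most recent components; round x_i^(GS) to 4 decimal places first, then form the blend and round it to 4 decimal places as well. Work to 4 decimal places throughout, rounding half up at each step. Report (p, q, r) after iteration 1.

(-1.0700, 1.4280, 1.6899)

Iteration 1:
  p: GS value = (-7 - (3)·0.0000 - (-3)·0.0000) / (10) = -0.7000;  p ← (1−ω)·3.0000 + ω·-0.7000 = -1.0700
  q: GS value = (10 - (4)·-1.0700 - (3)·0.0000) / (11) = 1.2982;  q ← (1−ω)·0.0000 + ω·1.2982 = 1.4280
  r: GS value = (11 - (-3)·-1.0700 - (-1)·1.4280) / (6) = 1.5363;  r ← (1−ω)·0.0000 + ω·1.5363 = 1.6899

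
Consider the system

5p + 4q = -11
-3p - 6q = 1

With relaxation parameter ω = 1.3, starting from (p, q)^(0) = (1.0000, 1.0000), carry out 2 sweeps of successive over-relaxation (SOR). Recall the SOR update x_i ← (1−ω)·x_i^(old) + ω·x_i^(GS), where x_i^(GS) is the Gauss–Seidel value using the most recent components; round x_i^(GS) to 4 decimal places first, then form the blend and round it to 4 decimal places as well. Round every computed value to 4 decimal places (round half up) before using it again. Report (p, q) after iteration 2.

Iteration 1:
  p: GS value = (-11 - (4)·1.0000) / (5) = -3.0000;  p ← (1−ω)·1.0000 + ω·-3.0000 = -4.2000
  q: GS value = (1 - (-3)·-4.2000) / (-6) = 1.9333;  q ← (1−ω)·1.0000 + ω·1.9333 = 2.2133
Iteration 2:
  p: GS value = (-11 - (4)·2.2133) / (5) = -3.9706;  p ← (1−ω)·-4.2000 + ω·-3.9706 = -3.9018
  q: GS value = (1 - (-3)·-3.9018) / (-6) = 1.7842;  q ← (1−ω)·2.2133 + ω·1.7842 = 1.6555

(-3.9018, 1.6555)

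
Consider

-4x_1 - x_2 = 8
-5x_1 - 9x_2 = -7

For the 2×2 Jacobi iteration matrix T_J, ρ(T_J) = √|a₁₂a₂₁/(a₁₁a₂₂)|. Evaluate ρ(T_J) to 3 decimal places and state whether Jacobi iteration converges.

0.373

a₁₂a₂₁/(a₁₁a₂₂) = (-1)·(-5) / ((-4)·(-9)) = 0.138889
ρ = √|0.138889| = √0.138889 = 0.373
ρ < 1, so Jacobi converges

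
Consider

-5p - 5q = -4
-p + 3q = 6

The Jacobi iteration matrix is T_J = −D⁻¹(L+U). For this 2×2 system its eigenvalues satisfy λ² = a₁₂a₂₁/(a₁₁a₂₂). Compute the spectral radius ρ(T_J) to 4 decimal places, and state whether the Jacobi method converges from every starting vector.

0.5774

a₁₂a₂₁/(a₁₁a₂₂) = (-5)·(-1) / ((-5)·(3)) = -0.333333
ρ = √|-0.333333| = √0.333333 = 0.5774
ρ < 1, so Jacobi converges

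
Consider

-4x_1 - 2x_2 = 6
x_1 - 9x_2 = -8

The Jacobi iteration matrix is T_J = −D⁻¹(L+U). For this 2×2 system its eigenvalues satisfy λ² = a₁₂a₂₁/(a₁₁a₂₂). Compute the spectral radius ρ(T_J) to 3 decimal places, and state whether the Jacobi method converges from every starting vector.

0.236

a₁₂a₂₁/(a₁₁a₂₂) = (-2)·(1) / ((-4)·(-9)) = -0.055556
ρ = √|-0.055556| = √0.055556 = 0.236
ρ < 1, so Jacobi converges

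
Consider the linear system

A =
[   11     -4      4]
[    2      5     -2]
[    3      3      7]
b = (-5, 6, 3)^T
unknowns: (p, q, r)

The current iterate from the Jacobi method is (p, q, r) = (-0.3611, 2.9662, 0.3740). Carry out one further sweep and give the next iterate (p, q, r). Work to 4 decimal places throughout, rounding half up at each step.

One sweep:
  p = (-5 - (-4)·2.9662 - (4)·0.3740) / (11) = 0.4881
  q = (6 - (2)·-0.3611 - (-2)·0.3740) / (5) = 1.4940
  r = (3 - (3)·-0.3611 - (3)·2.9662) / (7) = -0.6879

(0.4881, 1.4940, -0.6879)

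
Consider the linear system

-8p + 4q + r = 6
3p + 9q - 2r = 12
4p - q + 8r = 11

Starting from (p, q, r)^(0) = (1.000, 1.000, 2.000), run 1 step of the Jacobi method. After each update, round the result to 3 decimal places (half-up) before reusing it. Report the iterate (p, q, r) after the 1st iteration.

(0.000, 1.444, 1.000)

Iteration 1:
  p = (6 - (4)·1.000 - (1)·2.000) / (-8) = 0.000
  q = (12 - (3)·1.000 - (-2)·2.000) / (9) = 1.444
  r = (11 - (4)·1.000 - (-1)·1.000) / (8) = 1.000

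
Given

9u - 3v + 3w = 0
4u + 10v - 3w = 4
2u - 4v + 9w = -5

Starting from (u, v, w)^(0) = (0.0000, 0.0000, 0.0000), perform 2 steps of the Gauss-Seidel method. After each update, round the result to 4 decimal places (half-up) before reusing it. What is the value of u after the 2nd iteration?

0.2593

Iteration 1:
  u = (0 - (-3)·0.0000 - (3)·0.0000) / (9) = 0.0000
  v = (4 - (4)·0.0000 - (-3)·0.0000) / (10) = 0.4000
  w = (-5 - (2)·0.0000 - (-4)·0.4000) / (9) = -0.3778
Iteration 2:
  u = (0 - (-3)·0.4000 - (3)·-0.3778) / (9) = 0.2593
  v = (4 - (4)·0.2593 - (-3)·-0.3778) / (10) = 0.1829
  w = (-5 - (2)·0.2593 - (-4)·0.1829) / (9) = -0.5319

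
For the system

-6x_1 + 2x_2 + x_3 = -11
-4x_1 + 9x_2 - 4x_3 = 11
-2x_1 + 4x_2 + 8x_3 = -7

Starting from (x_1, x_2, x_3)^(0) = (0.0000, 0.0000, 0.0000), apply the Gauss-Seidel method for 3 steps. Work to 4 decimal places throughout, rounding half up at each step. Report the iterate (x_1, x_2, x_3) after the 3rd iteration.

Iteration 1:
  x_1 = (-11 - (2)·0.0000 - (1)·0.0000) / (-6) = 1.8333
  x_2 = (11 - (-4)·1.8333 - (-4)·0.0000) / (9) = 2.0370
  x_3 = (-7 - (-2)·1.8333 - (4)·2.0370) / (8) = -1.4352
Iteration 2:
  x_1 = (-11 - (2)·2.0370 - (1)·-1.4352) / (-6) = 2.2731
  x_2 = (11 - (-4)·2.2731 - (-4)·-1.4352) / (9) = 1.5946
  x_3 = (-7 - (-2)·2.2731 - (4)·1.5946) / (8) = -1.1040
Iteration 3:
  x_1 = (-11 - (2)·1.5946 - (1)·-1.1040) / (-6) = 2.1809
  x_2 = (11 - (-4)·2.1809 - (-4)·-1.1040) / (9) = 1.7008
  x_3 = (-7 - (-2)·2.1809 - (4)·1.7008) / (8) = -1.1802

(2.1809, 1.7008, -1.1802)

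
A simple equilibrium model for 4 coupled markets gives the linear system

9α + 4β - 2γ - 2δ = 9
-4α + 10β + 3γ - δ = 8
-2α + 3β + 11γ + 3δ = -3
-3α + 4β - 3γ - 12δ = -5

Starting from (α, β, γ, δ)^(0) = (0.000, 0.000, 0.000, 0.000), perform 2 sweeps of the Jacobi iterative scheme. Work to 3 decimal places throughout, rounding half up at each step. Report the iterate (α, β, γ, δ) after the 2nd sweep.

(0.676, 1.324, -0.423, 0.502)

Iteration 1:
  α = (9 - (4)·0.000 - (-2)·0.000 - (-2)·0.000) / (9) = 1.000
  β = (8 - (-4)·0.000 - (3)·0.000 - (-1)·0.000) / (10) = 0.800
  γ = (-3 - (-2)·0.000 - (3)·0.000 - (3)·0.000) / (11) = -0.273
  δ = (-5 - (-3)·0.000 - (4)·0.000 - (-3)·0.000) / (-12) = 0.417
Iteration 2:
  α = (9 - (4)·0.800 - (-2)·-0.273 - (-2)·0.417) / (9) = 0.676
  β = (8 - (-4)·1.000 - (3)·-0.273 - (-1)·0.417) / (10) = 1.324
  γ = (-3 - (-2)·1.000 - (3)·0.800 - (3)·0.417) / (11) = -0.423
  δ = (-5 - (-3)·1.000 - (4)·0.800 - (-3)·-0.273) / (-12) = 0.502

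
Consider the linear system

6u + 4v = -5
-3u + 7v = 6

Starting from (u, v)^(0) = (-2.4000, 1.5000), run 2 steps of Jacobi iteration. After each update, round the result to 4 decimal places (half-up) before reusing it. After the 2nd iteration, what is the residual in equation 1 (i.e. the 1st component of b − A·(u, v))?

-0.9710

Iteration 1:
  u = (-5 - (4)·1.5000) / (6) = -1.8333
  v = (6 - (-3)·-2.4000) / (7) = -0.1714
Iteration 2:
  u = (-5 - (4)·-0.1714) / (6) = -0.7191
  v = (6 - (-3)·-1.8333) / (7) = 0.0714
Residual b − A·x = (-0.9710, 3.3429)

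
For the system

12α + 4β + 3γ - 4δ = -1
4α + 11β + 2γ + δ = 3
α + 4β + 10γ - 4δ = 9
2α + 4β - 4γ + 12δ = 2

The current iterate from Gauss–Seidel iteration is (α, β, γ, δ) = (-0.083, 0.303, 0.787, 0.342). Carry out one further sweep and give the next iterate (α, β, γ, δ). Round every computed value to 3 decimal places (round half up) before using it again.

One sweep:
  α = (-1 - (4)·0.303 - (3)·0.787 - (-4)·0.342) / (12) = -0.267
  β = (3 - (4)·-0.267 - (2)·0.787 - (1)·0.342) / (11) = 0.196
  γ = (9 - (1)·-0.267 - (4)·0.196 - (-4)·0.342) / (10) = 0.985
  δ = (2 - (2)·-0.267 - (4)·0.196 - (-4)·0.985) / (12) = 0.474

(-0.267, 0.196, 0.985, 0.474)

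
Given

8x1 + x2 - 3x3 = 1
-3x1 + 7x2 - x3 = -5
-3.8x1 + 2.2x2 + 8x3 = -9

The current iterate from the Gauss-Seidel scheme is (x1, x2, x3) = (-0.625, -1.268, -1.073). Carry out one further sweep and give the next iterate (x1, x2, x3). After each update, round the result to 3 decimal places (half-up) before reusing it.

(-0.119, -0.919, -0.929)

One sweep:
  x1 = (1 - (1)·-1.268 - (-3)·-1.073) / (8) = -0.119
  x2 = (-5 - (-3)·-0.119 - (-1)·-1.073) / (7) = -0.919
  x3 = (-9 - (-3.8)·-0.119 - (2.2)·-0.919) / (8) = -0.929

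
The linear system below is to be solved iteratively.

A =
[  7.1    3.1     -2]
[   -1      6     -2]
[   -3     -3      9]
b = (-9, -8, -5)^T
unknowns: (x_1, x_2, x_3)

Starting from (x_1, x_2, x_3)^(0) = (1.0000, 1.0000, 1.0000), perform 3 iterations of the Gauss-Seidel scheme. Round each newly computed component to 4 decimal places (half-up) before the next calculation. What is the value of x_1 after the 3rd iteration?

-0.8441

Iteration 1:
  x_1 = (-9 - (3.1)·1.0000 - (-2)·1.0000) / (7.1) = -1.4225
  x_2 = (-8 - (-1)·-1.4225 - (-2)·1.0000) / (6) = -1.2371
  x_3 = (-5 - (-3)·-1.4225 - (-3)·-1.2371) / (9) = -1.4421
Iteration 2:
  x_1 = (-9 - (3.1)·-1.2371 - (-2)·-1.4421) / (7.1) = -1.1337
  x_2 = (-8 - (-1)·-1.1337 - (-2)·-1.4421) / (6) = -2.0030
  x_3 = (-5 - (-3)·-1.1337 - (-3)·-2.0030) / (9) = -1.6011
Iteration 3:
  x_1 = (-9 - (3.1)·-2.0030 - (-2)·-1.6011) / (7.1) = -0.8441
  x_2 = (-8 - (-1)·-0.8441 - (-2)·-1.6011) / (6) = -2.0077
  x_3 = (-5 - (-3)·-0.8441 - (-3)·-2.0077) / (9) = -1.5062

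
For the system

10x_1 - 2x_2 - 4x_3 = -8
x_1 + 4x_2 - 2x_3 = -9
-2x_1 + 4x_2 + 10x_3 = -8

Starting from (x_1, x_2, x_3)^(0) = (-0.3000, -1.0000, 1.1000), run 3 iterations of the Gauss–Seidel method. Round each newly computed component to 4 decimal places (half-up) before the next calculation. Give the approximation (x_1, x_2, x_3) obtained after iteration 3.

(-1.3017, -2.0299, -0.2484)

Iteration 1:
  x_1 = (-8 - (-2)·-1.0000 - (-4)·1.1000) / (10) = -0.5600
  x_2 = (-9 - (1)·-0.5600 - (-2)·1.1000) / (4) = -1.5600
  x_3 = (-8 - (-2)·-0.5600 - (4)·-1.5600) / (10) = -0.2880
Iteration 2:
  x_1 = (-8 - (-2)·-1.5600 - (-4)·-0.2880) / (10) = -1.2272
  x_2 = (-9 - (1)·-1.2272 - (-2)·-0.2880) / (4) = -2.0872
  x_3 = (-8 - (-2)·-1.2272 - (4)·-2.0872) / (10) = -0.2106
Iteration 3:
  x_1 = (-8 - (-2)·-2.0872 - (-4)·-0.2106) / (10) = -1.3017
  x_2 = (-9 - (1)·-1.3017 - (-2)·-0.2106) / (4) = -2.0299
  x_3 = (-8 - (-2)·-1.3017 - (4)·-2.0299) / (10) = -0.2484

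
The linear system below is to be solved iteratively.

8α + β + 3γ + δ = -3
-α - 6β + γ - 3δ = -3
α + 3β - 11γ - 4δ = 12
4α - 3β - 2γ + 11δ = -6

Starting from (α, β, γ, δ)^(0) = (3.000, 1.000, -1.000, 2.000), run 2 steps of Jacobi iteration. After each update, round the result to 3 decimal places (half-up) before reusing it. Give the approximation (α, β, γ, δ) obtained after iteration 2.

Iteration 1:
  α = (-3 - (1)·1.000 - (3)·-1.000 - (1)·2.000) / (8) = -0.375
  β = (-3 - (-1)·3.000 - (1)·-1.000 - (-3)·2.000) / (-6) = -1.167
  γ = (12 - (1)·3.000 - (3)·1.000 - (-4)·2.000) / (-11) = -1.273
  δ = (-6 - (4)·3.000 - (-3)·1.000 - (-2)·-1.000) / (11) = -1.545
Iteration 2:
  α = (-3 - (1)·-1.167 - (3)·-1.273 - (1)·-1.545) / (8) = 0.441
  β = (-3 - (-1)·-0.375 - (1)·-1.273 - (-3)·-1.545) / (-6) = 1.123
  γ = (12 - (1)·-0.375 - (3)·-1.167 - (-4)·-1.545) / (-11) = -0.881
  δ = (-6 - (4)·-0.375 - (-3)·-1.167 - (-2)·-1.273) / (11) = -0.959

(0.441, 1.123, -0.881, -0.959)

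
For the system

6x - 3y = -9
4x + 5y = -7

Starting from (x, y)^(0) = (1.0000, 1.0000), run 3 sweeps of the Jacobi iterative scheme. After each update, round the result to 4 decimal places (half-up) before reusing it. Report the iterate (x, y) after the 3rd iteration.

(-1.8000, 0.6800)

Iteration 1:
  x = (-9 - (-3)·1.0000) / (6) = -1.0000
  y = (-7 - (4)·1.0000) / (5) = -2.2000
Iteration 2:
  x = (-9 - (-3)·-2.2000) / (6) = -2.6000
  y = (-7 - (4)·-1.0000) / (5) = -0.6000
Iteration 3:
  x = (-9 - (-3)·-0.6000) / (6) = -1.8000
  y = (-7 - (4)·-2.6000) / (5) = 0.6800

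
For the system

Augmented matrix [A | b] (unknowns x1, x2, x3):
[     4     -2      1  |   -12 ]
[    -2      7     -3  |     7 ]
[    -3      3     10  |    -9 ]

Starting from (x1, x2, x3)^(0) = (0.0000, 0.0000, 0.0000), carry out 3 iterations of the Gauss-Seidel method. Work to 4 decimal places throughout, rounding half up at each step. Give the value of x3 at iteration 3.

Iteration 1:
  x1 = (-12 - (-2)·0.0000 - (1)·0.0000) / (4) = -3.0000
  x2 = (7 - (-2)·-3.0000 - (-3)·0.0000) / (7) = 0.1429
  x3 = (-9 - (-3)·-3.0000 - (3)·0.1429) / (10) = -1.8429
Iteration 2:
  x1 = (-12 - (-2)·0.1429 - (1)·-1.8429) / (4) = -2.4678
  x2 = (7 - (-2)·-2.4678 - (-3)·-1.8429) / (7) = -0.4949
  x3 = (-9 - (-3)·-2.4678 - (3)·-0.4949) / (10) = -1.4919
Iteration 3:
  x1 = (-12 - (-2)·-0.4949 - (1)·-1.4919) / (4) = -2.8745
  x2 = (7 - (-2)·-2.8745 - (-3)·-1.4919) / (7) = -0.4607
  x3 = (-9 - (-3)·-2.8745 - (3)·-0.4607) / (10) = -1.6241

-1.6241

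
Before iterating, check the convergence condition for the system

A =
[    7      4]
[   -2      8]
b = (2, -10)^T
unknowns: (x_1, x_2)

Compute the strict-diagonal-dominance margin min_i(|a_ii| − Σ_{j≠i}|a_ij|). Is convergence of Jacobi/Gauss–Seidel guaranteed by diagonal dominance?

3

row 1: |7| − (4) = 3
row 2: |8| − (2) = 6
minimum over rows = 3 → strictly diagonally dominant (convergence guaranteed)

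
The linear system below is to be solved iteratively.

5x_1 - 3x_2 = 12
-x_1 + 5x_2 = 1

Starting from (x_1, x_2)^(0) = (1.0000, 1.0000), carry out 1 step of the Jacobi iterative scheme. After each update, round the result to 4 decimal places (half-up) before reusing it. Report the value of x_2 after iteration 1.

Iteration 1:
  x_1 = (12 - (-3)·1.0000) / (5) = 3.0000
  x_2 = (1 - (-1)·1.0000) / (5) = 0.4000

0.4000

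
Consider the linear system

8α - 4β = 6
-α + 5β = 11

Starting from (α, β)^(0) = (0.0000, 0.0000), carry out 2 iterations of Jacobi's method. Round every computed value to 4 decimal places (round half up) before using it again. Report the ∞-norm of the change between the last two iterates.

Iteration 1:
  α = (6 - (-4)·0.0000) / (8) = 0.7500
  β = (11 - (-1)·0.0000) / (5) = 2.2000
Iteration 2:
  α = (6 - (-4)·2.2000) / (8) = 1.8500
  β = (11 - (-1)·0.7500) / (5) = 2.3500
Change: (1.1000, 0.1500) → max |·| = 1.1000

1.1000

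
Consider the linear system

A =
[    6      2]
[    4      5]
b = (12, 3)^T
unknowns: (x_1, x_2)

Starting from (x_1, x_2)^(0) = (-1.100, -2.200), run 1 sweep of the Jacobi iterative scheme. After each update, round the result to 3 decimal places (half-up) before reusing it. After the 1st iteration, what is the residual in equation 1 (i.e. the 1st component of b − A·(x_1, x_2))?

Iteration 1:
  x_1 = (12 - (2)·-2.200) / (6) = 2.733
  x_2 = (3 - (4)·-1.100) / (5) = 1.480
Residual b − A·x = (-7.358, -15.332)

-7.358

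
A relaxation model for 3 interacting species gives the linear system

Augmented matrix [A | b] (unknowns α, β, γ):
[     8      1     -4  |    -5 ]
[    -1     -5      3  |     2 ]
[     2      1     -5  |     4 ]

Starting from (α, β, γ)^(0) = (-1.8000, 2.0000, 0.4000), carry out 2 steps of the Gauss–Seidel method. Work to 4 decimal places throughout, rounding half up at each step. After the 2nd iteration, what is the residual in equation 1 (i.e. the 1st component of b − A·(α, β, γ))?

-0.6173

Iteration 1:
  α = (-5 - (1)·2.0000 - (-4)·0.4000) / (8) = -0.6750
  β = (2 - (-1)·-0.6750 - (3)·0.4000) / (-5) = -0.0250
  γ = (4 - (2)·-0.6750 - (1)·-0.0250) / (-5) = -1.0750
Iteration 2:
  α = (-5 - (1)·-0.0250 - (-4)·-1.0750) / (8) = -1.1594
  β = (2 - (-1)·-1.1594 - (3)·-1.0750) / (-5) = -0.8131
  γ = (4 - (2)·-1.1594 - (1)·-0.8131) / (-5) = -1.4264
Residual b − A·x = (-0.6173, 1.0543, -0.0001)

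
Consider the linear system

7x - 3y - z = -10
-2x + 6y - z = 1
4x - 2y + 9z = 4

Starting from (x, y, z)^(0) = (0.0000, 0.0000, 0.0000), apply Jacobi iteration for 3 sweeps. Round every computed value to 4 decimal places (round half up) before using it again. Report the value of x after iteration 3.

-1.3700

Iteration 1:
  x = (-10 - (-3)·0.0000 - (-1)·0.0000) / (7) = -1.4286
  y = (1 - (-2)·0.0000 - (-1)·0.0000) / (6) = 0.1667
  z = (4 - (4)·0.0000 - (-2)·0.0000) / (9) = 0.4444
Iteration 2:
  x = (-10 - (-3)·0.1667 - (-1)·0.4444) / (7) = -1.2936
  y = (1 - (-2)·-1.4286 - (-1)·0.4444) / (6) = -0.2355
  z = (4 - (4)·-1.4286 - (-2)·0.1667) / (9) = 1.1164
Iteration 3:
  x = (-10 - (-3)·-0.2355 - (-1)·1.1164) / (7) = -1.3700
  y = (1 - (-2)·-1.2936 - (-1)·1.1164) / (6) = -0.0785
  z = (4 - (4)·-1.2936 - (-2)·-0.2355) / (9) = 0.9670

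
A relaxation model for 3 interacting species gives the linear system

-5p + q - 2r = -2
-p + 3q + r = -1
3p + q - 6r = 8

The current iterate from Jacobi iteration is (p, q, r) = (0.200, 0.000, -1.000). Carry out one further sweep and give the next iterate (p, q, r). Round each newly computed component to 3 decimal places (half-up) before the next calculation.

One sweep:
  p = (-2 - (1)·0.000 - (-2)·-1.000) / (-5) = 0.800
  q = (-1 - (-1)·0.200 - (1)·-1.000) / (3) = 0.067
  r = (8 - (3)·0.200 - (1)·0.000) / (-6) = -1.233

(0.800, 0.067, -1.233)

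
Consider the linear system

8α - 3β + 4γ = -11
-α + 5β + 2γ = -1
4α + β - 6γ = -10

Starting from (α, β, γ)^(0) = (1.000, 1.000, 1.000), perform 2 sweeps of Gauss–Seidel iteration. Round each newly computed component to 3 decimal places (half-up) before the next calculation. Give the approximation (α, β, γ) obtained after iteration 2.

Iteration 1:
  α = (-11 - (-3)·1.000 - (4)·1.000) / (8) = -1.500
  β = (-1 - (-1)·-1.500 - (2)·1.000) / (5) = -0.900
  γ = (-10 - (4)·-1.500 - (1)·-0.900) / (-6) = 0.517
Iteration 2:
  α = (-11 - (-3)·-0.900 - (4)·0.517) / (8) = -1.971
  β = (-1 - (-1)·-1.971 - (2)·0.517) / (5) = -0.801
  γ = (-10 - (4)·-1.971 - (1)·-0.801) / (-6) = 0.219

(-1.971, -0.801, 0.219)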